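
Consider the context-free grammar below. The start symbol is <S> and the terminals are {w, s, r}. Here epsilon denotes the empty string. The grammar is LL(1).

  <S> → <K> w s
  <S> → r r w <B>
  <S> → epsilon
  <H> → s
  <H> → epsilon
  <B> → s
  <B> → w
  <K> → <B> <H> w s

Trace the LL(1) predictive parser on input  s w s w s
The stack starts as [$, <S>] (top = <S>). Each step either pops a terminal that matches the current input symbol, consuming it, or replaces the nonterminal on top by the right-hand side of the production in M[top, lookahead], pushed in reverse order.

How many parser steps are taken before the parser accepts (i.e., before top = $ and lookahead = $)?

     Stack              Input        Action
  1  $ <S>              s w s w s $  expand <S> → <K> w s
  2  $ s w <K>          s w s w s $  expand <K> → <B> <H> w s
  3  $ s w s w <H> <B>  s w s w s $  expand <B> → s
  4  $ s w s w <H> s    s w s w s $  match s
  5  $ s w s w <H>      w s w s $    expand <H> → epsilon
  6  $ s w s w          w s w s $    match w
  7  $ s w s            s w s $      match s
  8  $ s w              w s $        match w
  9  $ s                s $          match s
Accept reached after 9 steps.

9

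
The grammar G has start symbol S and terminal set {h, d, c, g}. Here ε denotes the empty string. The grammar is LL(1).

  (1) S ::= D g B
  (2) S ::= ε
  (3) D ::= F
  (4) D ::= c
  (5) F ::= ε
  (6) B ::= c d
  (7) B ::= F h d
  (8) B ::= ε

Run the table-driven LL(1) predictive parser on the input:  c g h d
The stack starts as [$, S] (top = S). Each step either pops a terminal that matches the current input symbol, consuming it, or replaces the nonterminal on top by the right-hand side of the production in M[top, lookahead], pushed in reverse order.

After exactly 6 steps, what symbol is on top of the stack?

step 1: stack=$ S  input=c g h d $  — expand S ::= D g B
step 2: stack=$ B g D  input=c g h d $  — expand D ::= c
step 3: stack=$ B g c  input=c g h d $  — match c
step 4: stack=$ B g  input=g h d $  — match g
step 5: stack=$ B  input=h d $  — expand B ::= F h d
step 6: stack=$ d h F  input=h d $  — expand F ::= ε
Stack after step 6: $ d h (top = h).

h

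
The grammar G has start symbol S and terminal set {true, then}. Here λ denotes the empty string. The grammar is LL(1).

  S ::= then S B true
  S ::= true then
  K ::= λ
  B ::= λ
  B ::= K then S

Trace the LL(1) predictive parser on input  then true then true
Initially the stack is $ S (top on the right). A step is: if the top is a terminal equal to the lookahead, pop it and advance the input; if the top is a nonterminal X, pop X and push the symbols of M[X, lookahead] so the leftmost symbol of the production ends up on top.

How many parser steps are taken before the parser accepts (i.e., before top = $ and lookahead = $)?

step 1: stack=$ S  input=then true then true $  — expand S ::= then S B true
step 2: stack=$ true B S then  input=then true then true $  — match then
step 3: stack=$ true B S  input=true then true $  — expand S ::= true then
step 4: stack=$ true B then true  input=true then true $  — match true
step 5: stack=$ true B then  input=then true $  — match then
step 6: stack=$ true B  input=true $  — expand B ::= λ
step 7: stack=$ true  input=true $  — match true
Accept reached after 7 steps.

7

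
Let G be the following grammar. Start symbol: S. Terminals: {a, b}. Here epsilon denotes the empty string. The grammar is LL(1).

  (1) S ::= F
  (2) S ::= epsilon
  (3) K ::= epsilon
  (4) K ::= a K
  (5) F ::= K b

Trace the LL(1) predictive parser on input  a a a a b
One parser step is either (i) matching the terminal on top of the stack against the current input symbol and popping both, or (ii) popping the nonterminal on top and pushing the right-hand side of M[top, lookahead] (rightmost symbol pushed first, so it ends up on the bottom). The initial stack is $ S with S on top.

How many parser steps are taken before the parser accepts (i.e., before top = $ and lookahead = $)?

12

      Stack    Input        Action
   1  $ S      a a a a b $  expand S ::= F
   2  $ F      a a a a b $  expand F ::= K b
   3  $ b K    a a a a b $  expand K ::= a K
   4  $ b K a  a a a a b $  match a
   5  $ b K    a a a b $    expand K ::= a K
   6  $ b K a  a a a b $    match a
   7  $ b K    a a b $      expand K ::= a K
   8  $ b K a  a a b $      match a
   9  $ b K    a b $        expand K ::= a K
  10  $ b K a  a b $        match a
  11  $ b K    b $          expand K ::= epsilon
  12  $ b      b $          match b
Accept reached after 12 steps.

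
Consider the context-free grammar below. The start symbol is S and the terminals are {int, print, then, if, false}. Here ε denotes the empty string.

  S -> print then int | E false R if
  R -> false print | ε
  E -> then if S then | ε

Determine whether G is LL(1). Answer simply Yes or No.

Yes

FIRST(S) = {false, print, then}
FIRST(R) = {ε, false}
FIRST(E) = {ε, then}
FOLLOW(S) = {$, then}
FOLLOW(R) = {if}
FOLLOW(E) = {false}
Each cell of M receives at most one production.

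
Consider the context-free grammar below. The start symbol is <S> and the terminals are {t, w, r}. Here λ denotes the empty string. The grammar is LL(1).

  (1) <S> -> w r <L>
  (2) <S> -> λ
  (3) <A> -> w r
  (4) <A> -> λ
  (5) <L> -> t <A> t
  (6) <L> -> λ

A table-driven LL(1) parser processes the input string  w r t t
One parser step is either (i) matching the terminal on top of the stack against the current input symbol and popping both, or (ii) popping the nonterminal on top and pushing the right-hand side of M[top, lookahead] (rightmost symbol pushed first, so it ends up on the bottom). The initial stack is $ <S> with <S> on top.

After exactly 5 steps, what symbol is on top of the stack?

<A>

     Stack      Input      Action
  1  $ <S>      w r t t $  expand <S> -> w r <L>
  2  $ <L> r w  w r t t $  match w
  3  $ <L> r    r t t $    match r
  4  $ <L>      t t $      expand <L> -> t <A> t
  5  $ t <A> t  t t $      match t
Stack after step 5: $ t <A> (top = <A>).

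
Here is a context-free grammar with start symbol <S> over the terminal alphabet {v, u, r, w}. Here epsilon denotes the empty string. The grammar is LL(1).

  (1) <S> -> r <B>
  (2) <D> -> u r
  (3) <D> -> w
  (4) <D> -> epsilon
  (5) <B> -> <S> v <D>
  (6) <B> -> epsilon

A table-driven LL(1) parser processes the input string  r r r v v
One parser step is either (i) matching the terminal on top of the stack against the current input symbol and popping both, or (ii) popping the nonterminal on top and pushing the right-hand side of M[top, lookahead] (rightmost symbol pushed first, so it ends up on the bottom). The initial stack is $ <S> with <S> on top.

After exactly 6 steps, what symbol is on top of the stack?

     Stack          Input        Action
  1  $ <S>          r r r v v $  expand <S> -> r <B>
  2  $ <B> r        r r r v v $  match r
  3  $ <B>          r r v v $    expand <B> -> <S> v <D>
  4  $ <D> v <S>    r r v v $    expand <S> -> r <B>
  5  $ <D> v <B> r  r r v v $    match r
  6  $ <D> v <B>    r v v $      expand <B> -> <S> v <D>
Stack after step 6: $ <D> v <D> v <S> (top = <S>).

<S>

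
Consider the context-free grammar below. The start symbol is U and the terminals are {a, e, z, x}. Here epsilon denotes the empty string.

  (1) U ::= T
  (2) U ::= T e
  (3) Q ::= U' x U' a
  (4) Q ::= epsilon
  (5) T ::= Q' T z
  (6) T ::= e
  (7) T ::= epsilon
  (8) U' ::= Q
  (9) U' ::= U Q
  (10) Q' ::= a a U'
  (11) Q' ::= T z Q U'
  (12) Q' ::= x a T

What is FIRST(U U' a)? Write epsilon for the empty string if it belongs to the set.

{a, e, x, z}

FIRST(U) = {epsilon, a, e, x, z}  (via T, T e)
FIRST(Q) = {epsilon, a, e, x, z}  (via U' x U' a)
FIRST(U') = {epsilon, a, e, x, z}  (via Q, U Q)
FIRST(T) = {epsilon, a, e, x, z}  (via Q' T z)
FIRST(Q') = {a, e, x, z}  (via T z Q U')
FIRST(U U' a): take FIRST of each symbol in turn, carrying on past any symbol whose FIRST contains epsilon; result {a, e, x, z}.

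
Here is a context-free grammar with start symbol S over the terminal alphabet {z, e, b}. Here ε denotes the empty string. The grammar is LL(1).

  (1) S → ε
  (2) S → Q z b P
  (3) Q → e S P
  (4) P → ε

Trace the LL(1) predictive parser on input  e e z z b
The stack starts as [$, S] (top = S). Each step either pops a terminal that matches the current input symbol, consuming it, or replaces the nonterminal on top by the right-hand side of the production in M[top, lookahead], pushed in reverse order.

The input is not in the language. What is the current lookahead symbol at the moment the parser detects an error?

step 1: stack=$ S  input=e e z z b $  — expand S → Q z b P
step 2: stack=$ P b z Q  input=e e z z b $  — expand Q → e S P
step 3: stack=$ P b z P S e  input=e e z z b $  — match e
step 4: stack=$ P b z P S  input=e z z b $  — expand S → Q z b P
step 5: stack=$ P b z P P b z Q  input=e z z b $  — expand Q → e S P
step 6: stack=$ P b z P P b z P S e  input=e z z b $  — match e
step 7: stack=$ P b z P P b z P S  input=z z b $  — expand S → ε
step 8: stack=$ P b z P P b z P  input=z z b $  — expand P → ε
step 9: stack=$ P b z P P b z  input=z z b $  — match z
step 10: stack=$ P b z P P b  input=z b $  — error: top is terminal b but lookahead is z

z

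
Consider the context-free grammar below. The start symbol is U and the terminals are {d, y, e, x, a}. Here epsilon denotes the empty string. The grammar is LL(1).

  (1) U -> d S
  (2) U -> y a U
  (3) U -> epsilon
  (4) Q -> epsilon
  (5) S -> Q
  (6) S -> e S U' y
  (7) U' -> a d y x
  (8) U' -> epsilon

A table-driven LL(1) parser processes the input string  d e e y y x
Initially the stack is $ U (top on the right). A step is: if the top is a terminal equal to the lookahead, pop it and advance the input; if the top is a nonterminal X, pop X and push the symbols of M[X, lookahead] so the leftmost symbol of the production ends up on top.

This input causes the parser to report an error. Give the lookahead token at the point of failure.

x

step 1: stack=$ U  input=d e e y y x $  — expand U -> d S
step 2: stack=$ S d  input=d e e y y x $  — match d
step 3: stack=$ S  input=e e y y x $  — expand S -> e S U' y
step 4: stack=$ y U' S e  input=e e y y x $  — match e
step 5: stack=$ y U' S  input=e y y x $  — expand S -> e S U' y
step 6: stack=$ y U' y U' S e  input=e y y x $  — match e
step 7: stack=$ y U' y U' S  input=y y x $  — expand S -> Q
step 8: stack=$ y U' y U' Q  input=y y x $  — expand Q -> epsilon
step 9: stack=$ y U' y U'  input=y y x $  — expand U' -> epsilon
step 10: stack=$ y U' y  input=y y x $  — match y
step 11: stack=$ y U'  input=y x $  — expand U' -> epsilon
step 12: stack=$ y  input=y x $  — match y
step 13: stack=$  input=x $  — error: stack empty but input remains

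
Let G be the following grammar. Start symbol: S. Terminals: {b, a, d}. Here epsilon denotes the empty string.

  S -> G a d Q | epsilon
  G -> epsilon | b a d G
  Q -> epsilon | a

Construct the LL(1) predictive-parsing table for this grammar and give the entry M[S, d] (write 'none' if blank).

FIRST(G) = {epsilon, b}
FIRST(Q) = {epsilon, a}
FIRST(S) = {epsilon, a, b}  (via G a d Q)
FOLLOW(S) includes $ since S is the start symbol.
FOLLOW(S): S appears on no right-hand side. Thus FOLLOW(S) = {$}.
For S -> G a d Q: FIRST(G a d Q) = {a, b}, so it goes in M[S, t] for t ∈ {a, b}.
For S -> epsilon: FIRST(epsilon) = {epsilon}, so it goes in M[S, t] for t ∈ {}; since epsilon ∈ FIRST, also for every t ∈ FOLLOW(S) = {$}.
None of these place a production in M[S, d].

none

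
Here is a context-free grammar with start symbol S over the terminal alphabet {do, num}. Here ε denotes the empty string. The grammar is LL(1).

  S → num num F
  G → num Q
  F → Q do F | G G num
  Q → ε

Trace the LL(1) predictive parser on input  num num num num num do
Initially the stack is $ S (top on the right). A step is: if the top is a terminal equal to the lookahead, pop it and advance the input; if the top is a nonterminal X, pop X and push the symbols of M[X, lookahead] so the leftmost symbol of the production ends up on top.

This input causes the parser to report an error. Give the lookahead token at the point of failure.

do

      Stack          Input                     Action
   1  $ S            num num num num num do $  expand S → num num F
   2  $ F num num    num num num num num do $  match num
   3  $ F num        num num num num do $      match num
   4  $ F            num num num do $          expand F → G G num
   5  $ num G G      num num num do $          expand G → num Q
   6  $ num G Q num  num num num do $          match num
   7  $ num G Q      num num do $              expand Q → ε
   8  $ num G        num num do $              expand G → num Q
   9  $ num Q num    num num do $              match num
  10  $ num Q        num do $                  expand Q → ε
  11  $ num          num do $                  match num
  12  $              do $                      error: stack empty but input remains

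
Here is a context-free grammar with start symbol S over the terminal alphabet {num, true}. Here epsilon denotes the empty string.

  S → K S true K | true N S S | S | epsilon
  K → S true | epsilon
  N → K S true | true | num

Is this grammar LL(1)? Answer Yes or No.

FIRST(S) = {epsilon, true}
FIRST(K) = {epsilon, true}
FIRST(N) = {num, true}
FOLLOW(S) = {$, true}
FOLLOW(K) = {$, true}
FOLLOW(N) = {$, true}
Cell M[K, true] receives both K → S true and K → epsilon — the grammar is not LL(1).

No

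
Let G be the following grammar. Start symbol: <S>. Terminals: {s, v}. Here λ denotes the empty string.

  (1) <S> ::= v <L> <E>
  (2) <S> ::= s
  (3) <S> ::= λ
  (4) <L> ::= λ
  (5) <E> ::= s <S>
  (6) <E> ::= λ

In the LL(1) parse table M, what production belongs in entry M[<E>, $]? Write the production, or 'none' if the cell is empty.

<E> ::= λ

FIRST(<S>): from <S>::=v <L> <E> we get {v}; from <S>::=s we get {s}; from <S>::=λ we get {λ}. So FIRST(<S>) = {λ, s, v}.
FIRST(<L>): from <L>::=λ we get {λ}. So FIRST(<L>) = {λ}.
FIRST(<E>): from <E>::=s <S> we get {s}; from <E>::=λ we get {λ}. So FIRST(<E>) = {λ, s}.
FOLLOW(<S>) includes $ since <S> is the start symbol.
FOLLOW(<S>): in <E>::=s <S>, the suffix after <S> is empty, so FOLLOW(<S>) ⊇ FOLLOW(<E>) = {$}. Thus FOLLOW(<S>) = {$}.
FOLLOW(<E>): in <S>::=v <L> <E>, the suffix after <E> is empty, so FOLLOW(<E>) ⊇ FOLLOW(<S>) = {$}. Thus FOLLOW(<E>) = {$}.
For <E> ::= s <S>: FIRST(s <S>) = {s}, so it goes in M[<E>, t] for t ∈ {s}.
For <E> ::= λ: FIRST(λ) = {λ}, so it goes in M[<E>, t] for t ∈ {}; since λ ∈ FIRST, also for every t ∈ FOLLOW(<E>) = {$}.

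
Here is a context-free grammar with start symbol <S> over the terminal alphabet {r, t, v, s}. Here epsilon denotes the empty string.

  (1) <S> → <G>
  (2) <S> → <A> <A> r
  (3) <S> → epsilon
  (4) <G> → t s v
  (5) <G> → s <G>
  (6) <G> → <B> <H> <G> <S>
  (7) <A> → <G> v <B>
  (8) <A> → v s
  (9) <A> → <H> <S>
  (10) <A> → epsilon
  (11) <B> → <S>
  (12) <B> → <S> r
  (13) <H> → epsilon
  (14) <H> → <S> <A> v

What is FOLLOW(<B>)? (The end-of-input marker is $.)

FIRST(<S>): from <S>→<G> we get {r, s, t, v}; from <S>→<A> <A> r we get {r, s, t, v}; from <S>→epsilon we get {epsilon}. So FIRST(<S>) = {epsilon, r, s, t, v}.
FIRST(<B>): from <B>→<S> we get {epsilon, r, s, t, v}; from <B>→<S> r we get {r, s, t, v}. So FIRST(<B>) = {epsilon, r, s, t, v}.
FIRST(<G>): from <G>→t s v we get {t}; from <G>→s <G> we get {s}; from <G>→<B> <H> <G> <S> we get {r, s, t, v}. So FIRST(<G>) = {r, s, t, v}.
FIRST(<A>): from <A>→<G> v <B> we get {r, s, t, v}; from <A>→v s we get {v}; from <A>→<H> <S> we get {epsilon, r, s, t, v}; from <A>→epsilon we get {epsilon}. So FIRST(<A>) = {epsilon, r, s, t, v}.
FIRST(<H>): from <H>→epsilon we get {epsilon}; from <H>→<S> <A> v we get {r, s, t, v}. So FIRST(<H>) = {epsilon, r, s, t, v}.
FOLLOW(<S>) includes $ since <S> is the start symbol.
FOLLOW(<A>): in <S>→<A> <A> r (occurrence 1), <A> is followed by <A> r with FIRST {r, s, t, v}; in <S>→<A> <A> r (occurrence 2), <A> is followed by r with FIRST {r}; in <H>→<S> <A> v, <A> is followed by v with FIRST {v}. Thus FOLLOW(<A>) = {r, s, t, v}.
FOLLOW(<B>): in <G>→<B> <H> <G> <S>, <B> is followed by <H> <G> <S> with FIRST {r, s, t, v}; in <A>→<G> v <B>, the suffix after <B> is empty, so FOLLOW(<B>) ⊇ FOLLOW(<A>) = {r, s, t, v}. Thus FOLLOW(<B>) = {r, s, t, v}.
FOLLOW(<H>): in <G>→<B> <H> <G> <S>, <H> is followed by <G> <S> with FIRST {r, s, t, v}; in <A>→<H> <S>, <H> is followed by <S> with FIRST {epsilon, r, s, t, v}; in <A>→<H> <S>, the suffix after <H> is nullable, so FOLLOW(<H>) ⊇ FOLLOW(<A>) = {r, s, t, v}. Thus FOLLOW(<H>) = {r, s, t, v}.
FOLLOW(<S>): in <G>→<B> <H> <G> <S>, the suffix after <S> is empty, so FOLLOW(<S>) ⊇ FOLLOW(<G>) = {$, r, s, t, v}; in <A>→<H> <S>, the suffix after <S> is empty, so FOLLOW(<S>) ⊇ FOLLOW(<A>) = {r, s, t, v}; in <B>→<S>, the suffix after <S> is empty, so FOLLOW(<S>) ⊇ FOLLOW(<B>) = {r, s, t, v}; in <B>→<S> r, <S> is followed by r with FIRST {r}; in <H>→<S> <A> v, <S> is followed by <A> v with FIRST {r, s, t, v}. Thus FOLLOW(<S>) = {$, r, s, t, v}.
FOLLOW(<G>): in <S>→<G>, the suffix after <G> is empty, so FOLLOW(<G>) ⊇ FOLLOW(<S>) = {$, r, s, t, v}; in <G>→s <G>, the suffix after <G> is empty (adds nothing new); in <G>→<B> <H> <G> <S>, <G> is followed by <S> with FIRST {epsilon, r, s, t, v}; in <G>→<B> <H> <G> <S>, the suffix after <G> is nullable (adds nothing new); in <A>→<G> v <B>, <G> is followed by v <B> with FIRST {v}. Thus FOLLOW(<G>) = {$, r, s, t, v}.

{r, s, t, v}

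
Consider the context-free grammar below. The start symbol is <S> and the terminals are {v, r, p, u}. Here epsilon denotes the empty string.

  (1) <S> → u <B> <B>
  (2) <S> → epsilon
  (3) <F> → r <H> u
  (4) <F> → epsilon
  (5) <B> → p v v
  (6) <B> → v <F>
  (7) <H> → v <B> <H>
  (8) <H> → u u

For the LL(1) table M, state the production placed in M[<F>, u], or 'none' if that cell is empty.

<F> → epsilon

FIRST(<S>) = {epsilon, u}
FIRST(<F>) = {epsilon, r}
FIRST(<B>) = {p, v}
FIRST(<H>) = {u, v}
FOLLOW(<S>) includes $ since <S> is the start symbol.
FOLLOW(<B>): in <S>→u <B> <B> (occurrence 1), <B> is followed by <B> with FIRST {p, v}; in <S>→u <B> <B> (occurrence 2), the suffix after <B> is empty, so FOLLOW(<B>) ⊇ FOLLOW(<S>) = {$}; in <H>→v <B> <H>, <B> is followed by <H> with FIRST {u, v}. Thus FOLLOW(<B>) = {$, p, u, v}.
FOLLOW(<F>): in <B>→v <F>, the suffix after <F> is empty, so FOLLOW(<F>) ⊇ FOLLOW(<B>) = {$, p, u, v}. Thus FOLLOW(<F>) = {$, p, u, v}.
For <F> → r <H> u: FIRST(r <H> u) = {r}, so it goes in M[<F>, t] for t ∈ {r}.
For <F> → epsilon: FIRST(epsilon) = {epsilon}, so it goes in M[<F>, t] for t ∈ {}; since epsilon ∈ FIRST, also for every t ∈ FOLLOW(<F>) = {$, p, u, v}.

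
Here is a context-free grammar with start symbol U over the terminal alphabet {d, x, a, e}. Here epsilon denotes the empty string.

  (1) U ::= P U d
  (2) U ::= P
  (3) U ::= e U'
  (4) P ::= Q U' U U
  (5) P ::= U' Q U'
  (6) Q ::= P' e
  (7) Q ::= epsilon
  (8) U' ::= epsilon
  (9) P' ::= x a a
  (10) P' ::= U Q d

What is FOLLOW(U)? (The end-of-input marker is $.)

{$, d, e, x}

FIRST(U'): from U'::=epsilon we get {epsilon}. So FIRST(U') = {epsilon}.
FIRST(U): from U::=P U d we get {d, e, x}; from U::=P we get {epsilon, d, e, x}; from U::=e U' we get {e}. So FIRST(U) = {epsilon, d, e, x}.
FIRST(P): from P::=Q U' U U we get {epsilon, d, e, x}; from P::=U' Q U' we get {epsilon, d, e, x}. So FIRST(P) = {epsilon, d, e, x}.
FIRST(Q): from Q::=P' e we get {d, e, x}; from Q::=epsilon we get {epsilon}. So FIRST(Q) = {epsilon, d, e, x}.
FIRST(P'): from P'::=x a a we get {x}; from P'::=U Q d we get {d, e, x}. So FIRST(P') = {d, e, x}.
FOLLOW(U) includes $ since U is the start symbol.
FOLLOW(P'): in Q::=P' e, P' is followed by e with FIRST {e}. Thus FOLLOW(P') = {e}.
FOLLOW(U): in U::=P U d, U is followed by d with FIRST {d}; in P::=Q U' U U (occurrence 1), U is followed by U with FIRST {epsilon, d, e, x}; in P::=Q U' U U (occurrence 1), the suffix after U is nullable, so FOLLOW(U) ⊇ FOLLOW(P) = {$, d, e, x}; in P::=Q U' U U (occurrence 2), the suffix after U is empty, so FOLLOW(U) ⊇ FOLLOW(P) = {$, d, e, x}; in P'::=U Q d, U is followed by Q d with FIRST {d, e, x}. Thus FOLLOW(U) = {$, d, e, x}.
FOLLOW(P): in U::=P U d, P is followed by U d with FIRST {d, e, x}; in U::=P, the suffix after P is empty, so FOLLOW(P) ⊇ FOLLOW(U) = {$, d, e, x}. Thus FOLLOW(P) = {$, d, e, x}.
FOLLOW(Q): in P::=Q U' U U, Q is followed by U' U U with FIRST {epsilon, d, e, x}; in P::=Q U' U U, the suffix after Q is nullable, so FOLLOW(Q) ⊇ FOLLOW(P) = {$, d, e, x}; in P::=U' Q U', Q is followed by U' with FIRST {epsilon}; in P::=U' Q U', the suffix after Q is nullable, so FOLLOW(Q) ⊇ FOLLOW(P) = {$, d, e, x}; in P'::=U Q d, Q is followed by d with FIRST {d}. Thus FOLLOW(Q) = {$, d, e, x}.
FOLLOW(U'): in U::=e U', the suffix after U' is empty, so FOLLOW(U') ⊇ FOLLOW(U) = {$, d, e, x}; in P::=Q U' U U, U' is followed by U U with FIRST {epsilon, d, e, x}; in P::=Q U' U U, the suffix after U' is nullable, so FOLLOW(U') ⊇ FOLLOW(P) = {$, d, e, x}; in P::=U' Q U' (occurrence 1), U' is followed by Q U' with FIRST {epsilon, d, e, x}; in P::=U' Q U' (occurrence 1), the suffix after U' is nullable, so FOLLOW(U') ⊇ FOLLOW(P) = {$, d, e, x}; in P::=U' Q U' (occurrence 2), the suffix after U' is empty, so FOLLOW(U') ⊇ FOLLOW(P) = {$, d, e, x}. Thus FOLLOW(U') = {$, d, e, x}.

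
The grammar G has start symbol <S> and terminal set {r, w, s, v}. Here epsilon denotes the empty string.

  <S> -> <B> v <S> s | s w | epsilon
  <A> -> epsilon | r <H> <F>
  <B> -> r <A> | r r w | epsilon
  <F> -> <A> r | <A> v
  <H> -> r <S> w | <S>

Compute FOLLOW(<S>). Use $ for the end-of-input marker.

{$, r, s, v, w}

FIRST(<A>): from <A>->epsilon we get {epsilon}; from <A>->r <H> <F> we get {r}. So FIRST(<A>) = {epsilon, r}.
FIRST(<B>): from <B>->r <A> we get {r}; from <B>->r r w we get {r}; from <B>->epsilon we get {epsilon}. So FIRST(<B>) = {epsilon, r}.
FIRST(<S>): from <S>-><B> v <S> s we get {r, v}; from <S>->s w we get {s}; from <S>->epsilon we get {epsilon}. So FIRST(<S>) = {epsilon, r, s, v}.
FIRST(<F>): from <F>-><A> r we get {r}; from <F>-><A> v we get {r, v}. So FIRST(<F>) = {r, v}.
FIRST(<H>): from <H>->r <S> w we get {r}; from <H>-><S> we get {epsilon, r, s, v}. So FIRST(<H>) = {epsilon, r, s, v}.
FOLLOW(<S>) includes $ since <S> is the start symbol.
FOLLOW(<B>): in <S>-><B> v <S> s, <B> is followed by v <S> s with FIRST {v}. Thus FOLLOW(<B>) = {v}.
FOLLOW(<A>): in <B>->r <A>, the suffix after <A> is empty, so FOLLOW(<A>) ⊇ FOLLOW(<B>) = {v}; in <F>-><A> r, <A> is followed by r with FIRST {r}; in <F>-><A> v, <A> is followed by v with FIRST {v}. Thus FOLLOW(<A>) = {r, v}.
FOLLOW(<F>): in <A>->r <H> <F>, the suffix after <F> is empty, so FOLLOW(<F>) ⊇ FOLLOW(<A>) = {r, v}. Thus FOLLOW(<F>) = {r, v}.
FOLLOW(<H>): in <A>->r <H> <F>, <H> is followed by <F> with FIRST {r, v}. Thus FOLLOW(<H>) = {r, v}.
FOLLOW(<S>): in <S>-><B> v <S> s, <S> is followed by s with FIRST {s}; in <H>->r <S> w, <S> is followed by w with FIRST {w}; in <H>-><S>, the suffix after <S> is empty, so FOLLOW(<S>) ⊇ FOLLOW(<H>) = {r, v}. Thus FOLLOW(<S>) = {$, r, s, v, w}.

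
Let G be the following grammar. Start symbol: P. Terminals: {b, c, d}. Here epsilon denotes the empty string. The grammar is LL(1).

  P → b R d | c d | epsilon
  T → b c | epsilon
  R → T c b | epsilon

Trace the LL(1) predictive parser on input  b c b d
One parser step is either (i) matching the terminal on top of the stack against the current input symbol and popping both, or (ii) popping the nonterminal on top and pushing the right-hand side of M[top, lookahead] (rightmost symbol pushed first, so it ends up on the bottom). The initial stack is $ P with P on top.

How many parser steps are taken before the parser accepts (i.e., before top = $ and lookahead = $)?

7

     Stack      Input      Action
  1  $ P        b c b d $  expand P → b R d
  2  $ d R b    b c b d $  match b
  3  $ d R      c b d $    expand R → T c b
  4  $ d b c T  c b d $    expand T → epsilon
  5  $ d b c    c b d $    match c
  6  $ d b      b d $      match b
  7  $ d        d $        match d
Accept reached after 7 steps.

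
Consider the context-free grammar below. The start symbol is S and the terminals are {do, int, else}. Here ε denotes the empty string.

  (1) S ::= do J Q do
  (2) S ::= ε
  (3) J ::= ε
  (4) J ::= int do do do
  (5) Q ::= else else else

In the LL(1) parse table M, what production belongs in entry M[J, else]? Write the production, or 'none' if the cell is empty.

J ::= ε

FIRST(S) = {ε, do}
FIRST(J) = {ε, int}
FIRST(Q) = {else}
FOLLOW(S) includes $ since S is the start symbol.
FOLLOW(J): in S::=do J Q do, J is followed by Q do with FIRST {else}. Thus FOLLOW(J) = {else}.
For J ::= ε: FIRST(ε) = {ε}, so it goes in M[J, t] for t ∈ {}; since ε ∈ FIRST, also for every t ∈ FOLLOW(J) = {else}.
For J ::= int do do do: FIRST(int do do do) = {int}, so it goes in M[J, t] for t ∈ {int}.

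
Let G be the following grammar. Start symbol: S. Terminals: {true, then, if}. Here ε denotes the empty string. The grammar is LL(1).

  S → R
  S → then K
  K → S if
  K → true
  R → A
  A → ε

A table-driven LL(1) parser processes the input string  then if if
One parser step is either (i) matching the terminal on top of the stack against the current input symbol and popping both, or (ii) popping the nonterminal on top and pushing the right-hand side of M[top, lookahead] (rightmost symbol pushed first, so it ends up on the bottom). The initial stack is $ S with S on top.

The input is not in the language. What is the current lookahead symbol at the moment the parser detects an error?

step 1: stack=$ S  input=then if if $  — expand S → then K
step 2: stack=$ K then  input=then if if $  — match then
step 3: stack=$ K  input=if if $  — expand K → S if
step 4: stack=$ if S  input=if if $  — expand S → R
step 5: stack=$ if R  input=if if $  — expand R → A
step 6: stack=$ if A  input=if if $  — expand A → ε
step 7: stack=$ if  input=if if $  — match if
step 8: stack=$  input=if $  — error: stack empty but input remains

if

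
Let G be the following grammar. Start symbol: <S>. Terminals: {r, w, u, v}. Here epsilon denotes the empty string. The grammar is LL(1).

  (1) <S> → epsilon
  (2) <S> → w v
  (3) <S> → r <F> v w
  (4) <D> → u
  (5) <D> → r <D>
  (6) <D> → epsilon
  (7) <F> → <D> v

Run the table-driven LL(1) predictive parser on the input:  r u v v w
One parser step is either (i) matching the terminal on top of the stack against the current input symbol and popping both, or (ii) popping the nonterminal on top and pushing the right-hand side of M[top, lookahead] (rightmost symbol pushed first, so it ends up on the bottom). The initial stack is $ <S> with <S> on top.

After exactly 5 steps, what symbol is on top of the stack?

v

     Stack        Input        Action
  1  $ <S>        r u v v w $  expand <S> → r <F> v w
  2  $ w v <F> r  r u v v w $  match r
  3  $ w v <F>    u v v w $    expand <F> → <D> v
  4  $ w v v <D>  u v v w $    expand <D> → u
  5  $ w v v u    u v v w $    match u
Stack after step 5: $ w v v (top = v).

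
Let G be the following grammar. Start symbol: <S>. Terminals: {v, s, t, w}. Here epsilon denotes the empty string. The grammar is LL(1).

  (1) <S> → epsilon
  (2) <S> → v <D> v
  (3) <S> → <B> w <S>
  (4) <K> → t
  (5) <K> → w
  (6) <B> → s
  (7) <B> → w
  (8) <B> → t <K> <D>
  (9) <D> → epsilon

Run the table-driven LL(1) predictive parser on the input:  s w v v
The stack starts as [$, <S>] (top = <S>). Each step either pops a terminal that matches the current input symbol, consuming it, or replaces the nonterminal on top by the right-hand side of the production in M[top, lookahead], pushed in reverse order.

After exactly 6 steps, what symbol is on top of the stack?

<D>

step 1: stack=$ <S>  input=s w v v $  — expand <S> → <B> w <S>
step 2: stack=$ <S> w <B>  input=s w v v $  — expand <B> → s
step 3: stack=$ <S> w s  input=s w v v $  — match s
step 4: stack=$ <S> w  input=w v v $  — match w
step 5: stack=$ <S>  input=v v $  — expand <S> → v <D> v
step 6: stack=$ v <D> v  input=v v $  — match v
Stack after step 6: $ v <D> (top = <D>).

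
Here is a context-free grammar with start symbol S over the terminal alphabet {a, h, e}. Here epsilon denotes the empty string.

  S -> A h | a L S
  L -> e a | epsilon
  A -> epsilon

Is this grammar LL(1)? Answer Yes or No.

Yes

FIRST(S) = {a, h}
FIRST(L) = {epsilon, e}
FIRST(A) = {epsilon}
FOLLOW(S) = {$}
FOLLOW(L) = {a, h}
FOLLOW(A) = {h}
Each cell of M receives at most one production.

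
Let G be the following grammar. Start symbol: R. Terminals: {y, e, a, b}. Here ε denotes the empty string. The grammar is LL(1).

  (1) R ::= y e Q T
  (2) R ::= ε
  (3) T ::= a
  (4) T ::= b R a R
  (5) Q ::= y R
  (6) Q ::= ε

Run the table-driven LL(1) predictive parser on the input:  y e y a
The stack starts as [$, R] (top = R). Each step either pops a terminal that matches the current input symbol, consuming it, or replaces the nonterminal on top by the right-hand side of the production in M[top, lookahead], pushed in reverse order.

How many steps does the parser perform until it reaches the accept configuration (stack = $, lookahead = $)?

step 1: stack=$ R  input=y e y a $  — expand R ::= y e Q T
step 2: stack=$ T Q e y  input=y e y a $  — match y
step 3: stack=$ T Q e  input=e y a $  — match e
step 4: stack=$ T Q  input=y a $  — expand Q ::= y R
step 5: stack=$ T R y  input=y a $  — match y
step 6: stack=$ T R  input=a $  — expand R ::= ε
step 7: stack=$ T  input=a $  — expand T ::= a
step 8: stack=$ a  input=a $  — match a
Accept reached after 8 steps.

8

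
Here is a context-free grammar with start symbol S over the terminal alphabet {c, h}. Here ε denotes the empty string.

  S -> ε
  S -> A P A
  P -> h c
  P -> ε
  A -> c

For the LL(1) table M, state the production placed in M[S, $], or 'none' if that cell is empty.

FIRST(P) = {ε, h}
FIRST(A) = {c}
FIRST(S) = {ε, c}  (via A P A)
FOLLOW(S) includes $ since S is the start symbol.
FOLLOW(S): S appears on no right-hand side. Thus FOLLOW(S) = {$}.
For S -> ε: FIRST(ε) = {ε}, so it goes in M[S, t] for t ∈ {}; since ε ∈ FIRST, also for every t ∈ FOLLOW(S) = {$}.
For S -> A P A: FIRST(A P A) = {c}, so it goes in M[S, t] for t ∈ {c}.

S -> ε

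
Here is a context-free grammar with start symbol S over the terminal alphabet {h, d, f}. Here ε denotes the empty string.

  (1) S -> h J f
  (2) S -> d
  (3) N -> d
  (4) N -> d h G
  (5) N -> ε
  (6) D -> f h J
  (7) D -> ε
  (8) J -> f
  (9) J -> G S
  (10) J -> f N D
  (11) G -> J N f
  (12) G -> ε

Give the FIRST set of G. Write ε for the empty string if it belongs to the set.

FIRST(S) = {d, h}
FIRST(N) = {ε, d}
FIRST(D) = {ε, f}
FIRST(J) = {d, f, h}  (via G S)
FIRST(G) = {ε, d, f, h}  (via J N f)

{ε, d, f, h}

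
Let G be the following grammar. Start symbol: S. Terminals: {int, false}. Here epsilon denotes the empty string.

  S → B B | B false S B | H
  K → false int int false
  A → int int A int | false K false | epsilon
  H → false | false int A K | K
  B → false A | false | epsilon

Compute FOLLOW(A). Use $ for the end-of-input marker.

FIRST(K) = {false}
FIRST(A) = {epsilon, false, int}
FIRST(B) = {epsilon, false}
FIRST(H) = {false}  (via K)
FIRST(S) = {epsilon, false}  (via B B, B false S B, H)
FOLLOW(S) includes $ since S is the start symbol.
FOLLOW(S): in S→B false S B, S is followed by B with FIRST {epsilon, false}; in S→B false S B, the suffix after S is nullable (adds nothing new). Thus FOLLOW(S) = {$, false}.
FOLLOW(H): in S→H, the suffix after H is empty, so FOLLOW(H) ⊇ FOLLOW(S) = {$, false}. Thus FOLLOW(H) = {$, false}.
FOLLOW(K): in A→false K false, K is followed by false with FIRST {false}; in H→false int A K, the suffix after K is empty, so FOLLOW(K) ⊇ FOLLOW(H) = {$, false}; in H→K, the suffix after K is empty, so FOLLOW(K) ⊇ FOLLOW(H) = {$, false}. Thus FOLLOW(K) = {$, false}.
FOLLOW(B): in S→B B (occurrence 1), B is followed by B with FIRST {epsilon, false}; in S→B B (occurrence 1), the suffix after B is nullable, so FOLLOW(B) ⊇ FOLLOW(S) = {$, false}; in S→B B (occurrence 2), the suffix after B is empty, so FOLLOW(B) ⊇ FOLLOW(S) = {$, false}; in S→B false S B (occurrence 1), B is followed by false S B with FIRST {false}; in S→B false S B (occurrence 2), the suffix after B is empty, so FOLLOW(B) ⊇ FOLLOW(S) = {$, false}. Thus FOLLOW(B) = {$, false}.
FOLLOW(A): in A→int int A int, A is followed by int with FIRST {int}; in H→false int A K, A is followed by K with FIRST {false}; in B→false A, the suffix after A is empty, so FOLLOW(A) ⊇ FOLLOW(B) = {$, false}. Thus FOLLOW(A) = {$, false, int}.

{$, false, int}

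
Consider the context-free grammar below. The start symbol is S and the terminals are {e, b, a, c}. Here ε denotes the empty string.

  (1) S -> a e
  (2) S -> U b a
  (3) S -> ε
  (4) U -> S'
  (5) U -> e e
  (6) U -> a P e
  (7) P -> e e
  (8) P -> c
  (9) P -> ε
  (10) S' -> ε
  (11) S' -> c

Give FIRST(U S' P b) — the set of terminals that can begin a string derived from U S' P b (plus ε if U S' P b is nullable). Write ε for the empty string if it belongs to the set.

{a, b, c, e}

FIRST(P) = {ε, c, e}
FIRST(S') = {ε, c}
FIRST(U) = {ε, a, c, e}  (via S')
FIRST(S) = {ε, a, b, c, e}  (via U b a)
FIRST(U S' P b): take FIRST of each symbol in turn, carrying on past any symbol whose FIRST contains ε; result {a, b, c, e}.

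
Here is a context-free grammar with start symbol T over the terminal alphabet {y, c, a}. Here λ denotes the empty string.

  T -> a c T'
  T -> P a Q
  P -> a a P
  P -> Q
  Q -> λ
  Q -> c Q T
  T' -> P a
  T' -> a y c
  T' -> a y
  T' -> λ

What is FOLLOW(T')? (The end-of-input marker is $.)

{$, a, c}

FIRST(Q) = {λ, c}
FIRST(P) = {λ, a, c}  (via Q)
FIRST(T) = {a, c}  (via P a Q)
FIRST(T') = {λ, a, c}  (via P a)
FOLLOW(T) includes $ since T is the start symbol.
FOLLOW(P): in T->P a Q, P is followed by a Q with FIRST {a}; in P->a a P, the suffix after P is empty (adds nothing new); in T'->P a, P is followed by a with FIRST {a}. Thus FOLLOW(P) = {a}.
FOLLOW(T): in Q->c Q T, the suffix after T is empty, so FOLLOW(T) ⊇ FOLLOW(Q) = {$, a, c}. Thus FOLLOW(T) = {$, a, c}.
FOLLOW(Q): in T->P a Q, the suffix after Q is empty, so FOLLOW(Q) ⊇ FOLLOW(T) = {$, a, c}; in P->Q, the suffix after Q is empty, so FOLLOW(Q) ⊇ FOLLOW(P) = {a}; in Q->c Q T, Q is followed by T with FIRST {a, c}. Thus FOLLOW(Q) = {$, a, c}.
FOLLOW(T'): in T->a c T', the suffix after T' is empty, so FOLLOW(T') ⊇ FOLLOW(T) = {$, a, c}. Thus FOLLOW(T') = {$, a, c}.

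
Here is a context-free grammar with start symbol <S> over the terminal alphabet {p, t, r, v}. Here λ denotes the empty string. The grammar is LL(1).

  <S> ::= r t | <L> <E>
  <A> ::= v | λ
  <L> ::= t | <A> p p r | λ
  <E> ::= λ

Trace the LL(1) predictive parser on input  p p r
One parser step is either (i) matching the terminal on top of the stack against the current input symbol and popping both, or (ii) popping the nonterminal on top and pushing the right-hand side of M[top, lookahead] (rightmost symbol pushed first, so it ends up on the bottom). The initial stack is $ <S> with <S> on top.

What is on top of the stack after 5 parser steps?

r

step 1: stack=$ <S>  input=p p r $  — expand <S> ::= <L> <E>
step 2: stack=$ <E> <L>  input=p p r $  — expand <L> ::= <A> p p r
step 3: stack=$ <E> r p p <A>  input=p p r $  — expand <A> ::= λ
step 4: stack=$ <E> r p p  input=p p r $  — match p
step 5: stack=$ <E> r p  input=p r $  — match p
Stack after step 5: $ <E> r (top = r).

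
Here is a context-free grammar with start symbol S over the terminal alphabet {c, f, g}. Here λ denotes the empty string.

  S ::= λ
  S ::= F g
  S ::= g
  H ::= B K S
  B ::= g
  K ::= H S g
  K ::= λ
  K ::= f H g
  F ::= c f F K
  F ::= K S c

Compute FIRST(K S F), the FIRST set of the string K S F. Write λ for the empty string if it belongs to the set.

{c, f, g}

FIRST(B): from B::=g we get {g}. So FIRST(B) = {g}.
FIRST(H): from H::=B K S we get {g}. So FIRST(H) = {g}.
FIRST(K): from K::=H S g we get {g}; from K::=λ we get {λ}; from K::=f H g we get {f}. So FIRST(K) = {λ, f, g}.
FIRST(S): from S::=λ we get {λ}; from S::=F g we get {c, f, g}; from S::=g we get {g}. So FIRST(S) = {λ, c, f, g}.
FIRST(F): from F::=c f F K we get {c}; from F::=K S c we get {c, f, g}. So FIRST(F) = {c, f, g}.
FIRST(K S F): take FIRST of each symbol in turn, carrying on past any symbol whose FIRST contains λ; result {c, f, g}.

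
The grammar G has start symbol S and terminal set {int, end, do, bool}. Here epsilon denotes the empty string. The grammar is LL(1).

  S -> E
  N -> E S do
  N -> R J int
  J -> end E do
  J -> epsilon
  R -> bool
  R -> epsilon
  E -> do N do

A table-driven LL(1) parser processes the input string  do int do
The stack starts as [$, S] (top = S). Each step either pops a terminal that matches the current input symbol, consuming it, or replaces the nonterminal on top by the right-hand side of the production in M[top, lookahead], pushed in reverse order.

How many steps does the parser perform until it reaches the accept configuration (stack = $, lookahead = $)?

8

step 1: stack=$ S  input=do int do $  — expand S -> E
step 2: stack=$ E  input=do int do $  — expand E -> do N do
step 3: stack=$ do N do  input=do int do $  — match do
step 4: stack=$ do N  input=int do $  — expand N -> R J int
step 5: stack=$ do int J R  input=int do $  — expand R -> epsilon
step 6: stack=$ do int J  input=int do $  — expand J -> epsilon
step 7: stack=$ do int  input=int do $  — match int
step 8: stack=$ do  input=do $  — match do
Accept reached after 8 steps.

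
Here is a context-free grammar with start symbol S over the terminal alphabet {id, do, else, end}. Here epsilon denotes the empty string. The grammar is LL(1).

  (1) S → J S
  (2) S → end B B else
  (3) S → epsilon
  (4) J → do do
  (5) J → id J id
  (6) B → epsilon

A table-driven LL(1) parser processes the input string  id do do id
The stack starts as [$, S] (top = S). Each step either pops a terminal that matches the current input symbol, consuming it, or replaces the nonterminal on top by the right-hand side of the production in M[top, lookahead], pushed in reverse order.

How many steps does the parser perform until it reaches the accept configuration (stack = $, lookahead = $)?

8

     Stack         Input          Action
  1  $ S           id do do id $  expand S → J S
  2  $ S J         id do do id $  expand J → id J id
  3  $ S id J id   id do do id $  match id
  4  $ S id J      do do id $     expand J → do do
  5  $ S id do do  do do id $     match do
  6  $ S id do     do id $        match do
  7  $ S id        id $           match id
  8  $ S           $              expand S → epsilon
Accept reached after 8 steps.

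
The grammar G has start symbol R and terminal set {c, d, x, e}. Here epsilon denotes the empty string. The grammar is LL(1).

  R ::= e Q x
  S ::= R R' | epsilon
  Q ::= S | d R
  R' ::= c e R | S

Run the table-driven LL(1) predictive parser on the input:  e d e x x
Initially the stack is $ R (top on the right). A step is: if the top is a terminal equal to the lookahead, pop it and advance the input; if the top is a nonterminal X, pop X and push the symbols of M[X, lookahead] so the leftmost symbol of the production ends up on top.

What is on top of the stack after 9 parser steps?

step 1: stack=$ R  input=e d e x x $  — expand R ::= e Q x
step 2: stack=$ x Q e  input=e d e x x $  — match e
step 3: stack=$ x Q  input=d e x x $  — expand Q ::= d R
step 4: stack=$ x R d  input=d e x x $  — match d
step 5: stack=$ x R  input=e x x $  — expand R ::= e Q x
step 6: stack=$ x x Q e  input=e x x $  — match e
step 7: stack=$ x x Q  input=x x $  — expand Q ::= S
step 8: stack=$ x x S  input=x x $  — expand S ::= epsilon
step 9: stack=$ x x  input=x x $  — match x
Stack after step 9: $ x (top = x).

x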